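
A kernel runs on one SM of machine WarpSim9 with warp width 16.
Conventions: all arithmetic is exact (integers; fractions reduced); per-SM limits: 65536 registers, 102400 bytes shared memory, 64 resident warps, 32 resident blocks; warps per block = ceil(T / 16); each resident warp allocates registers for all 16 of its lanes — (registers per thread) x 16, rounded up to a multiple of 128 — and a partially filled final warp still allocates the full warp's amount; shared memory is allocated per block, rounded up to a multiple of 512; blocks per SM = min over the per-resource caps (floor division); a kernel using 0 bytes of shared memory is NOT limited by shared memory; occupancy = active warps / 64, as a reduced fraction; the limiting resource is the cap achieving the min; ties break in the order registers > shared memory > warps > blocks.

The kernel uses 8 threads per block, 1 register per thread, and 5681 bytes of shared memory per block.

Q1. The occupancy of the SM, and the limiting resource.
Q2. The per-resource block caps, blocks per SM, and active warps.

Answer: occupancy 1/4, limited by shared memory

registers: 512 blocks
shared memory: 16 blocks
warps: 64 blocks
blocks: 32 blocks

Answer: 16 blocks, 16 active warps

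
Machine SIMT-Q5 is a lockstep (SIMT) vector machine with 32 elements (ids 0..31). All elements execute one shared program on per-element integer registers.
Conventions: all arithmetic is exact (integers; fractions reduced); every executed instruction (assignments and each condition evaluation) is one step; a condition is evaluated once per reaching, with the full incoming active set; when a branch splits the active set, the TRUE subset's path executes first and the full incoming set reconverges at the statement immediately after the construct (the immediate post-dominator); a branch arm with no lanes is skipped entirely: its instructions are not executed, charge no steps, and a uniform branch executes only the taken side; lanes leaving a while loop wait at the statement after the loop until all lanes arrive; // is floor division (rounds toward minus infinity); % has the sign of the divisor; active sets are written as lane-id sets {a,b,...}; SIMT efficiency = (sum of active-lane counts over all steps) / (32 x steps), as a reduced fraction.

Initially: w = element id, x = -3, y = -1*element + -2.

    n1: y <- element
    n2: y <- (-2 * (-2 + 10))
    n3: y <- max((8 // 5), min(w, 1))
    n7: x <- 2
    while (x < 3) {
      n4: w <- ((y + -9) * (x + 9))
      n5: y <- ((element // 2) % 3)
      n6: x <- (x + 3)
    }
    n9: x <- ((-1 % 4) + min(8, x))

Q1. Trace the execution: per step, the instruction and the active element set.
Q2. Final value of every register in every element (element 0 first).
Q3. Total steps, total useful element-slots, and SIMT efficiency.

step 0: y <- element                 {0,1,2,3,4,5,6,7,8,9,10,11,12,13,14,15,16,17,18,19,20,21,22,23,24,25,26,27,28,29,30,31}
step 1: y <- (-2 * (-2 + 10))        {0,1,2,3,4,5,6,7,8,9,10,11,12,13,14,15,16,17,18,19,20,21,22,23,24,25,26,27,28,29,30,31}
step 2: y <- max((8 // 5), min(w, 1)) {0,1,2,3,4,5,6,7,8,9,10,11,12,13,14,15,16,17,18,19,20,21,22,23,24,25,26,27,28,29,30,31}
step 3: x <- 2                       {0,1,2,3,4,5,6,7,8,9,10,11,12,13,14,15,16,17,18,19,20,21,22,23,24,25,26,27,28,29,30,31}
step 4: eval (x < 3)                 {0,1,2,3,4,5,6,7,8,9,10,11,12,13,14,15,16,17,18,19,20,21,22,23,24,25,26,27,28,29,30,31}
step 5: w <- ((y + -9) * (x + 9))    {0,1,2,3,4,5,6,7,8,9,10,11,12,13,14,15,16,17,18,19,20,21,22,23,24,25,26,27,28,29,30,31}
step 6: y <- ((element // 2) % 3)    {0,1,2,3,4,5,6,7,8,9,10,11,12,13,14,15,16,17,18,19,20,21,22,23,24,25,26,27,28,29,30,31}
step 7: x <- (x + 3)                 {0,1,2,3,4,5,6,7,8,9,10,11,12,13,14,15,16,17,18,19,20,21,22,23,24,25,26,27,28,29,30,31}
step 8: eval (x < 3)                 {0,1,2,3,4,5,6,7,8,9,10,11,12,13,14,15,16,17,18,19,20,21,22,23,24,25,26,27,28,29,30,31}
step 9: x <- ((-1 % 4) + min(8, x))  {0,1,2,3,4,5,6,7,8,9,10,11,12,13,14,15,16,17,18,19,20,21,22,23,24,25,26,27,28,29,30,31}

Answer: 10 steps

w: -88,-88,-88,-88,-88,-88,-88,-88,-88,-88,-88,-88,-88,-88,-88,-88,-88,-88,-88,-88,-88,-88,-88,-88,-88,-88,-88,-88,-88,-88,-88,-88
x: 8,8,8,8,8,8,8,8,8,8,8,8,8,8,8,8,8,8,8,8,8,8,8,8,8,8,8,8,8,8,8,8
y: 0,0,1,1,2,2,0,0,1,1,2,2,0,0,1,1,2,2,0,0,1,1,2,2,0,0,1,1,2,2,0,0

steps = 10; useful = 320; efficiency = 320/320 = 1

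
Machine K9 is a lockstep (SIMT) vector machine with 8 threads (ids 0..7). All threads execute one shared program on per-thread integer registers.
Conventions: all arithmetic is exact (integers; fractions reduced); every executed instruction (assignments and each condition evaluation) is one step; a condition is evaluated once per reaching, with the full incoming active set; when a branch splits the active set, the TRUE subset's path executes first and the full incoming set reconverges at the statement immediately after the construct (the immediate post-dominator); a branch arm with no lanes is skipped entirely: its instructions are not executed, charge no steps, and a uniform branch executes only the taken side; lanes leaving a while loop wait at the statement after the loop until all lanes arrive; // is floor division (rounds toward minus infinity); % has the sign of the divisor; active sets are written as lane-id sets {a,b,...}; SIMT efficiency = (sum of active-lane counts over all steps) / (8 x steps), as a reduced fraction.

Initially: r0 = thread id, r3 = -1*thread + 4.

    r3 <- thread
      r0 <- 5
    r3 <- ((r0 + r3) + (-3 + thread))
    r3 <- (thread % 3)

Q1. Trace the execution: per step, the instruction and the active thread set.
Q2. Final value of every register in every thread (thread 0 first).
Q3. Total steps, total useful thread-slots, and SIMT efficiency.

step 0: r3 <- thread                 {0,1,2,3,4,5,6,7}
step 1: r0 <- 5                      {0,1,2,3,4,5,6,7}
step 2: r3 <- ((r0 + r3) + (-3 + thread)) {0,1,2,3,4,5,6,7}
step 3: r3 <- (thread % 3)           {0,1,2,3,4,5,6,7}

Answer: 4 steps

r0: 5,5,5,5,5,5,5,5
r3: 0,1,2,0,1,2,0,1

steps = 4; useful = 32; efficiency = 32/32 = 1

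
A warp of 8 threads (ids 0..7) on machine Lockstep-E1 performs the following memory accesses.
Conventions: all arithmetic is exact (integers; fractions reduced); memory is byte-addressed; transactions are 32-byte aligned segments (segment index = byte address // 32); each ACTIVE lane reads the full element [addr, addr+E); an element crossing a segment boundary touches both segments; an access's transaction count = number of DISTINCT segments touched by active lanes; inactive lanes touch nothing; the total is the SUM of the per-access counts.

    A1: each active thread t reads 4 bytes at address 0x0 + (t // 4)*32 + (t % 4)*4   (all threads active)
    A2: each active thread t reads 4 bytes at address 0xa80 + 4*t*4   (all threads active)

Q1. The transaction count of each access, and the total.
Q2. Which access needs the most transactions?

A1: 2 transactions
A2: 4 transactions

Answer: 2,4; total 6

Answer: A2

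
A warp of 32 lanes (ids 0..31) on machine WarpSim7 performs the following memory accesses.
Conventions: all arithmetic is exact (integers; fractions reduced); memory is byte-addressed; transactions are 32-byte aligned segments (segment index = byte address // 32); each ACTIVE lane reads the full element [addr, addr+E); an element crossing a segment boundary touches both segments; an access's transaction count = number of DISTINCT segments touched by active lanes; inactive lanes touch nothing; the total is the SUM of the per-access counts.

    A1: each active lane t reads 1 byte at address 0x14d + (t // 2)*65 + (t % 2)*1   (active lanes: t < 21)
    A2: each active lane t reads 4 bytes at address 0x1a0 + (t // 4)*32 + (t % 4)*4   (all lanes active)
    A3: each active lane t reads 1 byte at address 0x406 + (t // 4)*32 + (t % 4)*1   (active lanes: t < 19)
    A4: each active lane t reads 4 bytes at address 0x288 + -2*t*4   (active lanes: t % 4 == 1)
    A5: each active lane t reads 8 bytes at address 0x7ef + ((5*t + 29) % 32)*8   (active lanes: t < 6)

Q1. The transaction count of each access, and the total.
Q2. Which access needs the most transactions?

A1: 11 transactions
A2: 8 transactions
A3: 5 transactions
A4: 8 transactions
A5: 8 transactions

Answer: 11,8,5,8,8; total 40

Answer: A1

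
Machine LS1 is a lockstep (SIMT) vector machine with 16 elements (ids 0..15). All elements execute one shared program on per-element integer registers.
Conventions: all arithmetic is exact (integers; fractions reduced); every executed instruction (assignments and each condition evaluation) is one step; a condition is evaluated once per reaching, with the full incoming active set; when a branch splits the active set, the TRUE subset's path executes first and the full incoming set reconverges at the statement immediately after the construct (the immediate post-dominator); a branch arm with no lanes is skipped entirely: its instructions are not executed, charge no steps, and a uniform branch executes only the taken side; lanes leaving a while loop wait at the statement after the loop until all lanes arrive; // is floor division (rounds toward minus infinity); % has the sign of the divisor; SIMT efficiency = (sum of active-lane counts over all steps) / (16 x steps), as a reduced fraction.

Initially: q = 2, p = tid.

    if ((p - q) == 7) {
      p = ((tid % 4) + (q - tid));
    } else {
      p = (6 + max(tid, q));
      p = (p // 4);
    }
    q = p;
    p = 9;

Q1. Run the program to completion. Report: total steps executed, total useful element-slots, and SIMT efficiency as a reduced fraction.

Answer: 6 steps, 79 useful, 79/96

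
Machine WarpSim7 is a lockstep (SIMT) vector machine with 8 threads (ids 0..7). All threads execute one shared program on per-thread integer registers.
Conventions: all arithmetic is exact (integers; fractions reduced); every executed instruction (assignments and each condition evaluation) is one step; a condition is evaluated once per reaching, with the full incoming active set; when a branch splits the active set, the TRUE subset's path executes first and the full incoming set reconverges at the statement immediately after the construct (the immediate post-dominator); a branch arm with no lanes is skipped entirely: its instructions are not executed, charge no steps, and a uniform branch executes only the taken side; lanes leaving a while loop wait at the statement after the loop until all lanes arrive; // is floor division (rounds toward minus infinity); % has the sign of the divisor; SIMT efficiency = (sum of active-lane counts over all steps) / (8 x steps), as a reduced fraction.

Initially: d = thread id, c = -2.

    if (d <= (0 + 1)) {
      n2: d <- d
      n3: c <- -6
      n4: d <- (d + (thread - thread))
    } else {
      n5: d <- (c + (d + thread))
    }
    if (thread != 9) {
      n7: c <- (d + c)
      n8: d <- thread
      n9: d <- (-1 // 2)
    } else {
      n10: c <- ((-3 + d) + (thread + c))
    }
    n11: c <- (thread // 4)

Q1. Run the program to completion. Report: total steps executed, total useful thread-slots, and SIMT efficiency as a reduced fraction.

Answer: 10 steps, 60 useful, 3/4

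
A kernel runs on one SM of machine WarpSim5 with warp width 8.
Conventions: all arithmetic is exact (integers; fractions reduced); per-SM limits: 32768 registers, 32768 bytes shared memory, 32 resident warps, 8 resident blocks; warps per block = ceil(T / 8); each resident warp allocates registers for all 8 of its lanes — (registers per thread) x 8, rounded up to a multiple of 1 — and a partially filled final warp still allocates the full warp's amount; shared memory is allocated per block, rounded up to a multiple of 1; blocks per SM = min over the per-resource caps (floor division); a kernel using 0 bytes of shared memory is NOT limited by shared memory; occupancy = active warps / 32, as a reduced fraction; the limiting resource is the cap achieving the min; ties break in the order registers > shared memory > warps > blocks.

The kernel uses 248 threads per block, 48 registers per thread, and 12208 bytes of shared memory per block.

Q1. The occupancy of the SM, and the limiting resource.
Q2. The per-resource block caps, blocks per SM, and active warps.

Answer: occupancy 31/32, limited by warps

registers: 2 blocks
shared memory: 2 blocks
warps: 1 block
blocks: 8 blocks

Answer: 1 block, 31 active warps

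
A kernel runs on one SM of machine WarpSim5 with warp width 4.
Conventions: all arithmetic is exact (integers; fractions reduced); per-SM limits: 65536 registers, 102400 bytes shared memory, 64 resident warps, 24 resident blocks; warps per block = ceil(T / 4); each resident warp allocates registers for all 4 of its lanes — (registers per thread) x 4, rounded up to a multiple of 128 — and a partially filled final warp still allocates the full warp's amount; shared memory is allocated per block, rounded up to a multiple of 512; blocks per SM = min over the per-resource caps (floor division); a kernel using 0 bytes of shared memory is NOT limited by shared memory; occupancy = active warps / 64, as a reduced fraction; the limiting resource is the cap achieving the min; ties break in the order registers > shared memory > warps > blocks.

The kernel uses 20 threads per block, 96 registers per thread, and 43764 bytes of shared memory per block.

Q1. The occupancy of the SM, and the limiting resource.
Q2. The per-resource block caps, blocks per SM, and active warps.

Answer: occupancy 5/32, limited by shared memory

registers: 34 blocks
shared memory: 2 blocks
warps: 12 blocks
blocks: 24 blocks

Answer: 2 blocks, 10 active warps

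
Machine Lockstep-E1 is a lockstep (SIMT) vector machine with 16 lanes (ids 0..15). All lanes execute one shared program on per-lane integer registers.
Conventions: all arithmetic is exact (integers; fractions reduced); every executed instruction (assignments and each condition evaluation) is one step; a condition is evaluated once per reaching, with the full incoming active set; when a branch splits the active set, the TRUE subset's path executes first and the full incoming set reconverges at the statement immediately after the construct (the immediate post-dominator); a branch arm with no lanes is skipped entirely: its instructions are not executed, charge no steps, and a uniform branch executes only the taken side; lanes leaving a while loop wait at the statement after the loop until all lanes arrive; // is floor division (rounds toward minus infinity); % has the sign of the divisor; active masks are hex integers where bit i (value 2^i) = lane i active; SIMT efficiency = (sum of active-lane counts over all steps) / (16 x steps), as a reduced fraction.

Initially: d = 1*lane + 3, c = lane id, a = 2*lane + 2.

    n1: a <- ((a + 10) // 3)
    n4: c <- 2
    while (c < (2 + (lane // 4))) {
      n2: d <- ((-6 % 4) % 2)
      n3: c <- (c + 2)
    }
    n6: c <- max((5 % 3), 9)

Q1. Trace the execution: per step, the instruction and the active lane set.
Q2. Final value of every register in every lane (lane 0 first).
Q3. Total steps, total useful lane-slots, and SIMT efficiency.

step 0: a <- ((a + 10) // 3)         0xffff
step 1: c <- 2                       0xffff
step 2: eval (c < (2 + (lane // 4))) 0xffff
step 3: d <- ((-6 % 4) % 2)          0xfff0
step 4: c <- (c + 2)                 0xfff0
step 5: eval (c < (2 + (lane // 4))) 0xfff0
step 6: d <- ((-6 % 4) % 2)          0xf000
step 7: c <- (c + 2)                 0xf000
step 8: eval (c < (2 + (lane // 4))) 0xf000
step 9: c <- max((5 % 3), 9)         0xffff

Answer: 10 steps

d: 3,4,5,6,0,0,0,0,0,0,0,0,0,0,0,0
c: 9,9,9,9,9,9,9,9,9,9,9,9,9,9,9,9
a: 4,4,5,6,6,7,8,8,9,10,10,11,12,12,13,14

steps = 10; useful = 112; efficiency = 112/160 = 7/10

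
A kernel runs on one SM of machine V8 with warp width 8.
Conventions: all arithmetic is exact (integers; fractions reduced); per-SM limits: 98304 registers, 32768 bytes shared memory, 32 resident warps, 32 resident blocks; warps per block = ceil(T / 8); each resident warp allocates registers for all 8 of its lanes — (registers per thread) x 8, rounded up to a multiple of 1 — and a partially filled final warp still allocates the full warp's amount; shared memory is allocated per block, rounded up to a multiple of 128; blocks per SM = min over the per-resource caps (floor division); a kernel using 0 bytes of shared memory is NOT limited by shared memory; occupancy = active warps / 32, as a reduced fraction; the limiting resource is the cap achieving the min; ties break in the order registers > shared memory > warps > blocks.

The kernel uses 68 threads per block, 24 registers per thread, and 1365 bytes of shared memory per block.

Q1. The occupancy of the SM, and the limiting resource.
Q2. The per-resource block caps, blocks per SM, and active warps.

Answer: occupancy 27/32, limited by warps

registers: 56 blocks
shared memory: 23 blocks
warps: 3 blocks
blocks: 32 blocks

Answer: 3 blocks, 27 active warps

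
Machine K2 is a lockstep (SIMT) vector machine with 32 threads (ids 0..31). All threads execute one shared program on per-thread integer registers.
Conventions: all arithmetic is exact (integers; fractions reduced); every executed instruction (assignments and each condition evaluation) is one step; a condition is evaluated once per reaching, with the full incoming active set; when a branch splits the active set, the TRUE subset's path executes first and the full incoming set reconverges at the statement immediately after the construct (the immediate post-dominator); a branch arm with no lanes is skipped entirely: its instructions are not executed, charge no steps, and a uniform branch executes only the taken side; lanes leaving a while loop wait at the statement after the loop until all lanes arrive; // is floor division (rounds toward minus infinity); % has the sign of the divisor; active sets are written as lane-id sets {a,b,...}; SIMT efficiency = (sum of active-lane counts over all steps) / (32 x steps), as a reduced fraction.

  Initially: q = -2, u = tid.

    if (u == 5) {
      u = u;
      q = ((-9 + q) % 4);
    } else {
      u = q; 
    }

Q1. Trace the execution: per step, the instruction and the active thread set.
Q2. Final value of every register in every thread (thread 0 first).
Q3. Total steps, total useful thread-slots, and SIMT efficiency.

step 0: eval (u == 5)                {0,1,2,3,4,5,6,7,8,9,10,11,12,13,14,15,16,17,18,19,20,21,22,23,24,25,26,27,28,29,30,31}
step 1: u <- u                       {5}
step 2: q <- ((-9 + q) % 4)          {5}
step 3: u <- q                       {0,1,2,3,4,6,7,8,9,10,11,12,13,14,15,16,17,18,19,20,21,22,23,24,25,26,27,28,29,30,31}

Answer: 4 steps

q: -2,-2,-2,-2,-2,1,-2,-2,-2,-2,-2,-2,-2,-2,-2,-2,-2,-2,-2,-2,-2,-2,-2,-2,-2,-2,-2,-2,-2,-2,-2,-2
u: -2,-2,-2,-2,-2,5,-2,-2,-2,-2,-2,-2,-2,-2,-2,-2,-2,-2,-2,-2,-2,-2,-2,-2,-2,-2,-2,-2,-2,-2,-2,-2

steps = 4; useful = 65; efficiency = 65/128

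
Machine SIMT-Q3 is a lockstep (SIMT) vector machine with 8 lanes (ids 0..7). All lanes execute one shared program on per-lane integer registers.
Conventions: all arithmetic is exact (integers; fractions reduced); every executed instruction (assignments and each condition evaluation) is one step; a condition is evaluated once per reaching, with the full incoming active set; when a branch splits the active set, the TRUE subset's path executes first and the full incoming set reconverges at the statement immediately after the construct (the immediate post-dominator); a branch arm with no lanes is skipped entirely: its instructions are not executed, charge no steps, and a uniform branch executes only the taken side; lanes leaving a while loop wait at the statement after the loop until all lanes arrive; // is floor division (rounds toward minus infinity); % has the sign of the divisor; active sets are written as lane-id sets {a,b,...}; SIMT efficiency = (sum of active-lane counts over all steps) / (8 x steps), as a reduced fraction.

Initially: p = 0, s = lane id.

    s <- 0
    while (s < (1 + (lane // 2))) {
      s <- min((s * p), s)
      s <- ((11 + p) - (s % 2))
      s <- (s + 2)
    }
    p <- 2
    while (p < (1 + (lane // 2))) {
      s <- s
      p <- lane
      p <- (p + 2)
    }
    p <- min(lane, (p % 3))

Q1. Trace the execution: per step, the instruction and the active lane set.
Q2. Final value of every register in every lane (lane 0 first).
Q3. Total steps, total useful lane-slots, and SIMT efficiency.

step 0: s <- 0                       {0,1,2,3,4,5,6,7}
step 1: eval (s < (1 + (lane // 2))) {0,1,2,3,4,5,6,7}
step 2: s <- min((s * p), s)         {0,1,2,3,4,5,6,7}
step 3: s <- ((11 + p) - (s % 2))    {0,1,2,3,4,5,6,7}
step 4: s <- (s + 2)                 {0,1,2,3,4,5,6,7}
step 5: eval (s < (1 + (lane // 2))) {0,1,2,3,4,5,6,7}
step 6: p <- 2                       {0,1,2,3,4,5,6,7}
step 7: eval (p < (1 + (lane // 2))) {0,1,2,3,4,5,6,7}
step 8: s <- s                       {4,5,6,7}
step 9: p <- lane                    {4,5,6,7}
step 10: p <- (p + 2)                 {4,5,6,7}
step 11: eval (p < (1 + (lane // 2))) {4,5,6,7}
step 12: p <- min(lane, (p % 3))      {0,1,2,3,4,5,6,7}

Answer: 13 steps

p: 0,1,2,2,0,1,2,0
s: 13,13,13,13,13,13,13,13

steps = 13; useful = 88; efficiency = 88/104 = 11/13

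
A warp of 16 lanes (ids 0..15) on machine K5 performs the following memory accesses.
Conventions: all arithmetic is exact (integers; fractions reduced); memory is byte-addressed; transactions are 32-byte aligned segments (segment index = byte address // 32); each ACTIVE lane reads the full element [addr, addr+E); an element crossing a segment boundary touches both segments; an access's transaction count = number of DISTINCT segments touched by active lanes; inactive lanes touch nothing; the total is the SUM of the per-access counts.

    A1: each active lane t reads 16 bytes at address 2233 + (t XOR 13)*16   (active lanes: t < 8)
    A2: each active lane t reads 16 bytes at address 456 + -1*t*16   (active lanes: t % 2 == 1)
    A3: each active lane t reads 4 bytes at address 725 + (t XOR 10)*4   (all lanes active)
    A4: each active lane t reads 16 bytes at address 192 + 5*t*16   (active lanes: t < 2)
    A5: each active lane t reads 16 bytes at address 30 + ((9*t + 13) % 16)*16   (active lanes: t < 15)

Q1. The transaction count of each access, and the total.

A1: 5 transactions
A2: 9 transactions
A3: 3 transactions
A4: 2 transactions
A5: 9 transactions

Answer: 5,9,3,2,9; total 28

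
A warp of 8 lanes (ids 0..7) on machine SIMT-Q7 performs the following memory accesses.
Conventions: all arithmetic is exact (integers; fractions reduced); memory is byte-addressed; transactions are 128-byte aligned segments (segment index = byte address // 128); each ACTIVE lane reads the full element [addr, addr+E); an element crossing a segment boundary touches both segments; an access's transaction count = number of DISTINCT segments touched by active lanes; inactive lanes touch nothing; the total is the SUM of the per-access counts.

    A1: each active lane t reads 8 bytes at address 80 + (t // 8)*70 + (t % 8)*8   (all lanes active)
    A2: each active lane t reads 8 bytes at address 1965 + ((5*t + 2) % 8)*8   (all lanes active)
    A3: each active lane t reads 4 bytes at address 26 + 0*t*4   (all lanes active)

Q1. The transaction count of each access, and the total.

A1: 2 transactions
A2: 1 transaction
A3: 1 transaction

Answer: 2,1,1; total 4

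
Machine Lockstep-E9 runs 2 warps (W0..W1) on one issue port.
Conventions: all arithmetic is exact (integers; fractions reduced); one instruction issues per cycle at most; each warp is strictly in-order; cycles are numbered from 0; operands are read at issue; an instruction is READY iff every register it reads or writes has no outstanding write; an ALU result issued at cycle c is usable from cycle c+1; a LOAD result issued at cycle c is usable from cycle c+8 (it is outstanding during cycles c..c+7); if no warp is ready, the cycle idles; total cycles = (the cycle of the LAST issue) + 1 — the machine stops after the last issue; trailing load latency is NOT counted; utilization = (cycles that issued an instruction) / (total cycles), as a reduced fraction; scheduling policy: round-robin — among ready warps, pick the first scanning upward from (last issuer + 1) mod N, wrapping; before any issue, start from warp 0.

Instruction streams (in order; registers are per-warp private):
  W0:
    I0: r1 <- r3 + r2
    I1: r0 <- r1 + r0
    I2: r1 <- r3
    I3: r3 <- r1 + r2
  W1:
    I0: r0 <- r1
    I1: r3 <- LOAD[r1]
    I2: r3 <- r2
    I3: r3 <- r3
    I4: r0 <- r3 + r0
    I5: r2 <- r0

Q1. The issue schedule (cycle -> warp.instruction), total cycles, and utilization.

cycle 0: W0.I0
cycle 1: W1.I0
cycle 2: W0.I1
cycle 3: W1.I1
cycle 4: W0.I2
cycle 5: W0.I3
cycle 6: idle
cycle 7: idle
cycle 8: idle
cycle 9: idle
cycle 10: idle
cycle 11: W1.I2
cycle 12: W1.I3
cycle 13: W1.I4
cycle 14: W1.I5

Answer: 15 cycles, utilization 2/3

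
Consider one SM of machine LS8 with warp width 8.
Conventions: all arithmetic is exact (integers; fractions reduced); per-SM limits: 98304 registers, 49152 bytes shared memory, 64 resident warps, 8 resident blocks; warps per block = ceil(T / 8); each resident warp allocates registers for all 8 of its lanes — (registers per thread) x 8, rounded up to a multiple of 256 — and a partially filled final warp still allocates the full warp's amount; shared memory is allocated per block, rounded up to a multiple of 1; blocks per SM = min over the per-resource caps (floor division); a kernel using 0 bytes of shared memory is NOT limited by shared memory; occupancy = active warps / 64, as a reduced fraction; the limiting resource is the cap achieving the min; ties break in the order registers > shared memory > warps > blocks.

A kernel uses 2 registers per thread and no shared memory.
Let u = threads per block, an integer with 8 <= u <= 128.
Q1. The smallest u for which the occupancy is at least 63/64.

Answer: u = 57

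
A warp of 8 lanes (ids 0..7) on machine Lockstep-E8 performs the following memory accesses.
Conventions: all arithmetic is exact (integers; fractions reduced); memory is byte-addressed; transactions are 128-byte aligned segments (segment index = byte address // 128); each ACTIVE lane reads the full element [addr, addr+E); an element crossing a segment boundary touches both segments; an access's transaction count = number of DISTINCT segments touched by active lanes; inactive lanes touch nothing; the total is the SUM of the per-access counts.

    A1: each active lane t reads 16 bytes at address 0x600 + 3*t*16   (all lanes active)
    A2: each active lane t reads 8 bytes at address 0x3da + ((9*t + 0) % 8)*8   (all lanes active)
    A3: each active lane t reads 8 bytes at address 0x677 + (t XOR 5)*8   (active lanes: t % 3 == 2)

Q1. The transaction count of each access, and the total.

A1: 3 transactions
A2: 2 transactions
A3: 2 transactions

Answer: 3,2,2; total 7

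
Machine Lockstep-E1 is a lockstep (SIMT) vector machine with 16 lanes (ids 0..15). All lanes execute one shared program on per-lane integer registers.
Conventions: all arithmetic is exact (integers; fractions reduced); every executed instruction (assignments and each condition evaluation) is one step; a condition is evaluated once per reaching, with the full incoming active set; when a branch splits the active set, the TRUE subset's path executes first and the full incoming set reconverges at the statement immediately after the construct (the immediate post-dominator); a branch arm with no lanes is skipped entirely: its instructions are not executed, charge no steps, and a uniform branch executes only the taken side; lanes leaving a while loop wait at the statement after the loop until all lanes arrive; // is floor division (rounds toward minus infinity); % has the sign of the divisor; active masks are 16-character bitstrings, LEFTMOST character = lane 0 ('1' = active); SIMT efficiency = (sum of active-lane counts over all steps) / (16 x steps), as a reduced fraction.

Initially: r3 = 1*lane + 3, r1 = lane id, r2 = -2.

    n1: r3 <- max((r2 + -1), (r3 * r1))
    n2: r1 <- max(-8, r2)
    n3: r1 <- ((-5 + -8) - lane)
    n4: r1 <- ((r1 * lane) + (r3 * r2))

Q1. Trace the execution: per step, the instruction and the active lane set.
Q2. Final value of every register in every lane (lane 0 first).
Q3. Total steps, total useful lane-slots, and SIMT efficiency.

step 0: r3 <- max((r2 + -1), (r3 * r1)) 1111111111111111
step 1: r1 <- max(-8, r2)            1111111111111111
step 2: r1 <- ((-5 + -8) - lane)     1111111111111111
step 3: r1 <- ((r1 * lane) + (r3 * r2)) 1111111111111111

Answer: 4 steps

r3: 0,4,10,18,28,40,54,70,88,108,130,154,180,208,238,270
r1: 0,-22,-50,-84,-124,-170,-222,-280,-344,-414,-490,-572,-660,-754,-854,-960
r2: -2,-2,-2,-2,-2,-2,-2,-2,-2,-2,-2,-2,-2,-2,-2,-2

steps = 4; useful = 64; efficiency = 64/64 = 1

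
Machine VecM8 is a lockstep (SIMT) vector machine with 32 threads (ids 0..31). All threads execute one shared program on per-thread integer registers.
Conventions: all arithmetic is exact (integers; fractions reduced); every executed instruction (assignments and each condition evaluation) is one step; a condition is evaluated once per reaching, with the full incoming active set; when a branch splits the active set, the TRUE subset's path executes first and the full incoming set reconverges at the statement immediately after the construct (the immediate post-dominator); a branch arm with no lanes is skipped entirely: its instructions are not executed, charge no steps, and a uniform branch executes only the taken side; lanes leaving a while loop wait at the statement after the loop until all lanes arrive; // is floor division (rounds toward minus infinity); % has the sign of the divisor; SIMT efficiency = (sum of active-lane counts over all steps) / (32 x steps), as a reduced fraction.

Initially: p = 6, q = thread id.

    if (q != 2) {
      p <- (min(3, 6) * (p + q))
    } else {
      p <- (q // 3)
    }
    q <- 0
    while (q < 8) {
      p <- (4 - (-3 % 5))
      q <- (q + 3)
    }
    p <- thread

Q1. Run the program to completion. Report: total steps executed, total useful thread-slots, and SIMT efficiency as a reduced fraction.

Answer: 15 steps, 448 useful, 14/15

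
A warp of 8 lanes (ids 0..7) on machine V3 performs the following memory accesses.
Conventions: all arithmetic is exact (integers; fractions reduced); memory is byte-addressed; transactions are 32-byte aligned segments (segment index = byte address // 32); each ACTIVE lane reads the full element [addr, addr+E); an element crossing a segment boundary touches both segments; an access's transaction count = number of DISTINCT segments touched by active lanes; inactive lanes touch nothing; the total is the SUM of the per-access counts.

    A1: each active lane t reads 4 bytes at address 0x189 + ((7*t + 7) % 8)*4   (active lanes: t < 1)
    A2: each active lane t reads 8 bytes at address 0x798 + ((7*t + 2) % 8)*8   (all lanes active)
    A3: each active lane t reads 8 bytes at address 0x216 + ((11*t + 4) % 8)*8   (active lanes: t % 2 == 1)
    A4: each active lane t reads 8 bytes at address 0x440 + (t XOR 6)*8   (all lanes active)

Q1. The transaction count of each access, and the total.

A1: 1 transaction
A2: 3 transactions
A3: 3 transactions
A4: 2 transactions

Answer: 1,3,3,2; total 9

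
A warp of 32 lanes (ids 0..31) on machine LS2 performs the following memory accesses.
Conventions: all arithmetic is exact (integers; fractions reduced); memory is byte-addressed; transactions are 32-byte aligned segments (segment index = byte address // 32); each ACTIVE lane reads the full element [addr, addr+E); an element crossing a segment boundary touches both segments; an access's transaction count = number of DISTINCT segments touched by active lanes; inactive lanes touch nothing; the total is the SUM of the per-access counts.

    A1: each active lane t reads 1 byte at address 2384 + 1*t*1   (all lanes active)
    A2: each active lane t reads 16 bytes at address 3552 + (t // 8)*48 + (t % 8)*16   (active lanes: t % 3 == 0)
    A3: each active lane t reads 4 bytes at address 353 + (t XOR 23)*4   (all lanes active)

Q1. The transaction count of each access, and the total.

A1: 2 transactions
A2: 8 transactions
A3: 5 transactions

Answer: 2,8,5; total 15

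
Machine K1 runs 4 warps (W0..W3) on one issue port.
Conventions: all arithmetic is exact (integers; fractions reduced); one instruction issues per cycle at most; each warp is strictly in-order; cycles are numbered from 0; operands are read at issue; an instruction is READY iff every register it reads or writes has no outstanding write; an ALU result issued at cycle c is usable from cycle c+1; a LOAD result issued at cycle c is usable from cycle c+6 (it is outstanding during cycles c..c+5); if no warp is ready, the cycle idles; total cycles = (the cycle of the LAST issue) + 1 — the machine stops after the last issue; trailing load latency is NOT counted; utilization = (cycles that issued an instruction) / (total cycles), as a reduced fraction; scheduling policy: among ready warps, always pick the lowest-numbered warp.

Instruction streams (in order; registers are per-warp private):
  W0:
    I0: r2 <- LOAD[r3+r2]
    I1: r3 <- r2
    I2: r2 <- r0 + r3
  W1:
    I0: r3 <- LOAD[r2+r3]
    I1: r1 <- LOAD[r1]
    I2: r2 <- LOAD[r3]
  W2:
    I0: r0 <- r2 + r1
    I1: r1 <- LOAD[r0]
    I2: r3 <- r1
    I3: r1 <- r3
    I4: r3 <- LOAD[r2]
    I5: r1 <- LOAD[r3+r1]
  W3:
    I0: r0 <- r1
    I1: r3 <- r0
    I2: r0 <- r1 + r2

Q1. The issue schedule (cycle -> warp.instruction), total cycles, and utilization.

cycle 0: W0.I0
cycle 1: W1.I0
cycle 2: W1.I1
cycle 3: W2.I0
cycle 4: W2.I1
cycle 5: W3.I0
cycle 6: W0.I1
cycle 7: W0.I2
cycle 8: W1.I2
cycle 9: W3.I1
cycle 10: W2.I2
cycle 11: W2.I3
cycle 12: W2.I4
cycle 13: W3.I2
cycle 14: idle
cycle 15: idle
cycle 16: idle
cycle 17: idle
cycle 18: W2.I5

Answer: 19 cycles, utilization 15/19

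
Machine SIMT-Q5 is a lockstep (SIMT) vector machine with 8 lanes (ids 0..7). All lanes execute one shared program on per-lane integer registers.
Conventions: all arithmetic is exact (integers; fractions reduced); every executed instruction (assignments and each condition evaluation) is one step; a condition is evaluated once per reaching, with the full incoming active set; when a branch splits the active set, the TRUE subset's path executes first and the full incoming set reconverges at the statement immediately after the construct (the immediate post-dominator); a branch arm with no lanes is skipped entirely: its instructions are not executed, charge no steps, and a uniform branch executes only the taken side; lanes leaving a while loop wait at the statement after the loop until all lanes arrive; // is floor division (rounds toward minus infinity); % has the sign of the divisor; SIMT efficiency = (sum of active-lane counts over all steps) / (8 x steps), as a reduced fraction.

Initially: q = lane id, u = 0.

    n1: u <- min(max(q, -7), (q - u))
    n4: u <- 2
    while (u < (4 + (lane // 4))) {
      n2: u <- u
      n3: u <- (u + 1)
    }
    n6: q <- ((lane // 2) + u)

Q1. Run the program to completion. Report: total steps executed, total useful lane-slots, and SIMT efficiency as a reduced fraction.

Answer: 13 steps, 92 useful, 23/26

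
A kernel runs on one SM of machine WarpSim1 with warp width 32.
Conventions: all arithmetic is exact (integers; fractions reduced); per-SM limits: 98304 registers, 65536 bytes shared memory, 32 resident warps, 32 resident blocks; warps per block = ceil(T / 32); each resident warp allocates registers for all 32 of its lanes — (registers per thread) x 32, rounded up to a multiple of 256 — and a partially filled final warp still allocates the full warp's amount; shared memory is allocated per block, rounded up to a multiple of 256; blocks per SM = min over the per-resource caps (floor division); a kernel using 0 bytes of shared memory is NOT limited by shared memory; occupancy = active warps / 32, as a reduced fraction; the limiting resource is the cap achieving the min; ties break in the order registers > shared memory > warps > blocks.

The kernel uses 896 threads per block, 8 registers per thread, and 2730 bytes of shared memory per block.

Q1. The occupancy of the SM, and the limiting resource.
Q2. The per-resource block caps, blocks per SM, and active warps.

Answer: occupancy 7/8, limited by warps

registers: 13 blocks
shared memory: 23 blocks
warps: 1 block
blocks: 32 blocks

Answer: 1 block, 28 active warps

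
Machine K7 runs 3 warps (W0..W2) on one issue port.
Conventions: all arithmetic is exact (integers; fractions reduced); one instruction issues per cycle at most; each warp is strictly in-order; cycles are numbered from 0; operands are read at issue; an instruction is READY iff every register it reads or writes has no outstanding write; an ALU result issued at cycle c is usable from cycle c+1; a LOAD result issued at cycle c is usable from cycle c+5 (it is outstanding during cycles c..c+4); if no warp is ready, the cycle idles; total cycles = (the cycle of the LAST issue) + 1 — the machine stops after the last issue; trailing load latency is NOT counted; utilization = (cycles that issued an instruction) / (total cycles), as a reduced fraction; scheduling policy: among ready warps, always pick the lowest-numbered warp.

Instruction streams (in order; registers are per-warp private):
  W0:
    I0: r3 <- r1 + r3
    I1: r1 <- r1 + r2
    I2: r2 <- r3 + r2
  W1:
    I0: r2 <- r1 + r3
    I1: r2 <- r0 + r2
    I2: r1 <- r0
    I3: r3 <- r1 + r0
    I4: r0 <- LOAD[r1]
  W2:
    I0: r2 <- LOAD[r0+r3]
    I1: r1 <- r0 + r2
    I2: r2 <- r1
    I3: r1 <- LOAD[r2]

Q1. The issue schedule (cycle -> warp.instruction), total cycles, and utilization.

cycle 0: W0.I0
cycle 1: W0.I1
cycle 2: W0.I2
cycle 3: W1.I0
cycle 4: W1.I1
cycle 5: W1.I2
cycle 6: W1.I3
cycle 7: W1.I4
cycle 8: W2.I0
cycle 9: idle
cycle 10: idle
cycle 11: idle
cycle 12: idle
cycle 13: W2.I1
cycle 14: W2.I2
cycle 15: W2.I3

Answer: 16 cycles, utilization 3/4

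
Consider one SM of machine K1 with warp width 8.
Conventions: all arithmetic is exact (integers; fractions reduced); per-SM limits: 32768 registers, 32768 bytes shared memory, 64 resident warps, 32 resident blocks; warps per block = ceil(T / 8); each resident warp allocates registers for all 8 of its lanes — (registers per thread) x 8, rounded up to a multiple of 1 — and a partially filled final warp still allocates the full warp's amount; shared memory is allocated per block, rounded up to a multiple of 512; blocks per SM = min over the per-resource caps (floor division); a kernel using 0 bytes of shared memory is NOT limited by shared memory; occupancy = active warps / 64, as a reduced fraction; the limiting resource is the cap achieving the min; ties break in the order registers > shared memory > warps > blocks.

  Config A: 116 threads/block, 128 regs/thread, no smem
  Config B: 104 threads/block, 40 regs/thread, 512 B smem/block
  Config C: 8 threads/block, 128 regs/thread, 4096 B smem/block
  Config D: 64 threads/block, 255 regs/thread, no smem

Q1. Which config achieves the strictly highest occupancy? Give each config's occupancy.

occupancies: A 15/32, B 13/16, C 1/8, D 1/4

Answer: B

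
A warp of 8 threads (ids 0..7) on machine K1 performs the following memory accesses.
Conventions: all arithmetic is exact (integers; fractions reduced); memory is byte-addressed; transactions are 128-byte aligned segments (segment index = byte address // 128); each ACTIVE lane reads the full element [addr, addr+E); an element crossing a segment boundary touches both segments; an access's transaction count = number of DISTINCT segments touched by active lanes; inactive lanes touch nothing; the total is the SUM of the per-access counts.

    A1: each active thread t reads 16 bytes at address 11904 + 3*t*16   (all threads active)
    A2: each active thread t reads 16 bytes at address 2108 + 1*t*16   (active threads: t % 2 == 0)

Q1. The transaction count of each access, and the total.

A1: 3 transactions
A2: 2 transactions

Answer: 3,2; total 5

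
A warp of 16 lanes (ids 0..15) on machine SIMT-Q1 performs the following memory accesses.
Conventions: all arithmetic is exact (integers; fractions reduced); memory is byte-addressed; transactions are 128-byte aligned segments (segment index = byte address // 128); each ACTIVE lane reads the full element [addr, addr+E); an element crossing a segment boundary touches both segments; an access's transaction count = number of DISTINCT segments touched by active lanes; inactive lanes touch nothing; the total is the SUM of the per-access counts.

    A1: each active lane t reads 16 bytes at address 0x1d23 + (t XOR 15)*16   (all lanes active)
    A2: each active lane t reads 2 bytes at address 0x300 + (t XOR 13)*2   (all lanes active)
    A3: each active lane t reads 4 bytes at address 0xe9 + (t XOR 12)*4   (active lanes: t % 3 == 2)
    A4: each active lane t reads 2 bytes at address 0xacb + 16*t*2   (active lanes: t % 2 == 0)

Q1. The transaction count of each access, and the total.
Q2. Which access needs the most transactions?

A1: 3 transactions
A2: 1 transaction
A3: 2 transactions
A4: 5 transactions

Answer: 3,1,2,5; total 11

Answer: A4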